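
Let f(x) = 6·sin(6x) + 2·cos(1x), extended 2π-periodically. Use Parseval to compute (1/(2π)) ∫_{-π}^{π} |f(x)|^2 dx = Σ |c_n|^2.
Σ |c_n|^2 = 20

Expand |f|^2 and use orthogonality of {sin(nx), cos(mx)} on [-π, π]:
  ∫_{-π}^{π} sin(nx)^2 dx = π, ∫ cos(mx)^2 dx = π, and cross terms integrate to 0.
So ∫_{-π}^{π} f(x)^2 dx = 6^2 · π + 2^2 · π = (36 + 4)π.
Divide by 2π: (36 + 4)/2 = 20.
By Parseval, this equals Σ |c_n|^2.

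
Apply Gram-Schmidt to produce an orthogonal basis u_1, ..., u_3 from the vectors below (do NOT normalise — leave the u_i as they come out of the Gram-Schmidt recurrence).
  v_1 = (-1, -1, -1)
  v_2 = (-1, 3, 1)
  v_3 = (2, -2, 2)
Orthogonal basis:
  u_1 = (-1, -1, -1)
  u_2 = (-2, 2, 0)
  u_3 = (-2/3, -2/3, 4/3)

Apply the Gram-Schmidt recurrence
  u_1 = v_1
  u_i = v_i − Σ_{j<i} ((v_i · u_j) / (u_j · u_j)) · u_j.

Step by step this gives:
  u_1 = (-1, -1, -1)
  u_2 = (-2, 2, 0)
  u_3 = (-2/3, -2/3, 4/3)

Orthogonality check:
  u_2 · u_1 = 0 (should be 0)
  u_3 · u_1 = 0 (should be 0)
  u_3 · u_2 = 0 (should be 0)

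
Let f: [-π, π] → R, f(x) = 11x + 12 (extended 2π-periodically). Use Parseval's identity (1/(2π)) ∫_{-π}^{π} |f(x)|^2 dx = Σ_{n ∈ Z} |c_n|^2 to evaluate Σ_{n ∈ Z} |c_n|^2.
Σ |c_n|^2 = 121π^2/3 + 144

Expand and integrate term by term over [-π, π]:
  ∫ (11x)^2 dx = 121·(2π^3/3); ∫ 2·11·(12)·x dx = 0 (odd integrand); ∫ 12^2 dx = 144·2π.
So (1/(2π)) ∫_{-π}^{π} (11x + 12)^2 dx = 121π^2/3 + 144 = 121π^2/3 + 144.
Parseval ⇒ Σ |c_n|^2 = 121π^2/3 + 144.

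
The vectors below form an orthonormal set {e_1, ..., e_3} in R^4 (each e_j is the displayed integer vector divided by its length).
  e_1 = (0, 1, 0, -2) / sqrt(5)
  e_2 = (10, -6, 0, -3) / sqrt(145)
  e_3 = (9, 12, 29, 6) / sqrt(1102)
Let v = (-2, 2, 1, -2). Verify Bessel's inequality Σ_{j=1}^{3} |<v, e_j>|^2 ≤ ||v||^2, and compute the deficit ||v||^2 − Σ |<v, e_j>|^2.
Σ |<v, e_j>|^2 = 469/38; ||v||^2 = 13; deficit = 25/38

Write each e_j = u_j / sqrt(<u_j, u_j>) where u_j is the displayed integer vector. Then <v, e_j> = <v, u_j> / sqrt(<u_j, u_j>), so |<v, e_j>|^2 = <v, u_j>^2 / <u_j, u_j>.
Coefficients: <v, e_1> = 6/sqrt(5), <v, e_2> = -26/sqrt(145), <v, e_3> = 23/sqrt(1102).
Square and sum: Σ |<v, e_j>|^2 = 469/38.
Compute ||v||^2 = v·v = 13.
Deficit = 13 − 469/38 = 25/38 ≥ 0, confirming Bessel's inequality. (The deficit equals ||v − Σ <v,e_j> e_j||^2, the squared distance from v to span{e_j}.)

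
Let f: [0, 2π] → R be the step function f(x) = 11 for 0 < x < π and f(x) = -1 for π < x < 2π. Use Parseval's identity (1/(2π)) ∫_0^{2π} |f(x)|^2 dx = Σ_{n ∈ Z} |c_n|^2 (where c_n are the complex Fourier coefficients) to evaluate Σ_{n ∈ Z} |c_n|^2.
Σ |c_n|^2 = 61

Parseval equates the L^2 energy of f (normalised by 1/(2π)) with the ℓ^2 sum of its Fourier coefficients: (1/(2π)) ∫_0^{2π} |f|^2 = Σ |c_n|^2.
Compute the left side: (1/(2π)) [∫_0^π 11^2 dx + ∫_π^{2π} (-1)^2 dx] = (1/(2π)) · (121π + 1π) = (121 + 1)/2 = 61.
So Σ_{n ∈ Z} |c_n|^2 = 61.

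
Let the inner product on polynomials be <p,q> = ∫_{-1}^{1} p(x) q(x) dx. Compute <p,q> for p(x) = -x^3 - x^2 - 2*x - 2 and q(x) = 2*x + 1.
<p,q> = -122/15

Expand the product: p(x)·q(x) = -2*x^4 - 3*x^3 - 5*x^2 - 6*x - 2.
∫_{-1}^{1} of each monomial x^k gives [2/(k+1) if k even, 0 if k odd]. Integrating term-by-term (or equivalently evaluating the antiderivative F(x) = -2*x^5/5 - 3*x^4/4 - 5*x^3/3 - 3*x^2 - 2*x at the endpoints):
  F(1) − F(−1) = -469/60 − (19/60) = -122/15.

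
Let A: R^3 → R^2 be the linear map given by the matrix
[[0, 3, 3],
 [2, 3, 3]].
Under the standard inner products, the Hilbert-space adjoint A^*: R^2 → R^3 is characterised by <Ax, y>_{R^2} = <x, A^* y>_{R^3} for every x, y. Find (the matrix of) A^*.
A^* = A^T =
[[0, 2],
 [3, 3],
 [3, 3]]

For real matrices with standard dot products, the defining identity <Ax, y> = <x, A^* y> gives (Ax)^T y = x^T (A^*) y, i.e. x^T A^T y = x^T (A^*) y. Since this holds for all x, y, we must have A^* = A^T. Therefore
A^* =
[[0, 2],
 [3, 3],
 [3, 3]].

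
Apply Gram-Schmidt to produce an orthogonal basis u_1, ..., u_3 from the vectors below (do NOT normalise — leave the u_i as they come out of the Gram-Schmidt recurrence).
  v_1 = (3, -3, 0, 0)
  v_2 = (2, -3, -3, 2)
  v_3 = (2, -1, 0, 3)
Orthogonal basis:
  u_1 = (3, -3, 0, 0)
  u_2 = (-1/2, -1/2, -3, 2)
  u_3 = (19/27, 19/27, 11/9, 59/27)

Apply the Gram-Schmidt recurrence
  u_1 = v_1
  u_i = v_i − Σ_{j<i} ((v_i · u_j) / (u_j · u_j)) · u_j.

Step by step this gives:
  u_1 = (3, -3, 0, 0)
  u_2 = (-1/2, -1/2, -3, 2)
  u_3 = (19/27, 19/27, 11/9, 59/27)

Orthogonality check:
  u_2 · u_1 = 0 (should be 0)
  u_3 · u_1 = 0 (should be 0)
  u_3 · u_2 = 0 (should be 0)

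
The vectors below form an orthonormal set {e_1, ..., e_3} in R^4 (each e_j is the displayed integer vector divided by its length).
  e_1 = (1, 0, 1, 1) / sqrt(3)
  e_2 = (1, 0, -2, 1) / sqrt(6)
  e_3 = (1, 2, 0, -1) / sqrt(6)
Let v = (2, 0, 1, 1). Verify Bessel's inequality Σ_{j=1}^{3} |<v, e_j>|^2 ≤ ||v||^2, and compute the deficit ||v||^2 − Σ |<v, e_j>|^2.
Σ |<v, e_j>|^2 = 17/3; ||v||^2 = 6; deficit = 1/3

Write each e_j = u_j / sqrt(<u_j, u_j>) where u_j is the displayed integer vector. Then <v, e_j> = <v, u_j> / sqrt(<u_j, u_j>), so |<v, e_j>|^2 = <v, u_j>^2 / <u_j, u_j>.
Coefficients: <v, e_1> = 4/sqrt(3), <v, e_2> = 1/sqrt(6), <v, e_3> = 1/sqrt(6).
Square and sum: Σ |<v, e_j>|^2 = 17/3.
Compute ||v||^2 = v·v = 6.
Deficit = 6 − 17/3 = 1/3 ≥ 0, confirming Bessel's inequality. (The deficit equals ||v − Σ <v,e_j> e_j||^2, the squared distance from v to span{e_j}.)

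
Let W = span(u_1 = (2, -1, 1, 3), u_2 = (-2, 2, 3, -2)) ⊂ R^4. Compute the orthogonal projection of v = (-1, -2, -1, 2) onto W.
proj_W(v) = (38/39, -34/39, -41/39, 14/13)

Set up U = [u_1 | ... | u_2] ∈ R^(4×2). The projector onto W = col(U) is P = U (U^T U)^(-1) U^T.
Compute U^T U =
  [15, -9]
  [-9, 21],
and U^T v = (5, -9).
Solve U^T U · c = U^T v for the coefficients: c = (4/39, -5/13). The projection is proj_W(v) = U c.
Check: (v - proj_W(v)) · u_1 = 0  (should be 0).
Check: (v - proj_W(v)) · u_2 = 0  (should be 0).
Result: proj_W(v) = (38/39, -34/39, -41/39, 14/13).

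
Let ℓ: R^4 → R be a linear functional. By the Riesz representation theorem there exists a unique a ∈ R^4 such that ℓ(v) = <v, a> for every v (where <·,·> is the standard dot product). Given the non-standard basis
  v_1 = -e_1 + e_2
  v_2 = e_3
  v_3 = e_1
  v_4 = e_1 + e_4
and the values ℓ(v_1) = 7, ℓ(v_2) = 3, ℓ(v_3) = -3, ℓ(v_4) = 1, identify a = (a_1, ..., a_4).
a = (-3, 4, 3, 4)

Write a = (a_1, ..., a_4) in the standard basis. For each basis vector v_i, ℓ(v_i) = <v_i, a> is a linear equation in the a_j's. Collect the n equations into a matrix system V a = ℓ, where row i of V is v_i (expressed in the standard basis). Since V is invertible (lower-triangular with 1s on the diagonal, up to permutation), solve by back-substitution:
  V =
[[-1, 1, 0, 0],
 [0, 0, 1, 0],
 [1, 0, 0, 0],
 [1, 0, 0, 1]]
  V a = (7, 3, -3, 1)
Solving gives a = (-3, 4, 3, 4).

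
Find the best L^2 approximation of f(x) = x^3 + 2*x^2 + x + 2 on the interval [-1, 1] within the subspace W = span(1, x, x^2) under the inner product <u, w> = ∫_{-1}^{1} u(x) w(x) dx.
g(x) = 2*x^2 + 8*x/5 + 2

The best approximation g ∈ W is the orthogonal projection of f onto W. Writing g = a_0 + a_1 x + a_2 x^2, the coefficients solve the normal equations G · a = b where
  G_{ij} = <φ_i, φ_j> and b_i = <f, φ_i>, with φ_0 = 1, φ_1 = x, φ_2 = x^2.
G =
  [2, 0, 2/3]
  [0, 2/3, 0]
  [2/3, 0, 2/5],
b = (16/3, 16/15, 32/15).
Solving gives a_0 = 2, a_1 = 8/5, a_2 = 2, so
  g(x) = 2*x^2 + 8*x/5 + 2.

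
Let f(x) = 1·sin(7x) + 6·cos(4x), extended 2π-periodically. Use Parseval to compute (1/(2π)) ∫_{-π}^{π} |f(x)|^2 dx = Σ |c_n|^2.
Σ |c_n|^2 = 37/2

Expand |f|^2 and use orthogonality of {sin(nx), cos(mx)} on [-π, π]:
  ∫_{-π}^{π} sin(nx)^2 dx = π, ∫ cos(mx)^2 dx = π, and cross terms integrate to 0.
So ∫_{-π}^{π} f(x)^2 dx = 1^2 · π + 6^2 · π = (1 + 36)π.
Divide by 2π: (1 + 36)/2 = 37/2.
By Parseval, this equals Σ |c_n|^2.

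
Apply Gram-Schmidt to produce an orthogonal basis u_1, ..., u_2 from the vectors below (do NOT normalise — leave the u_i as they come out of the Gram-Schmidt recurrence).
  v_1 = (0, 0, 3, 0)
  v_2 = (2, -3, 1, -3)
Orthogonal basis:
  u_1 = (0, 0, 3, 0)
  u_2 = (2, -3, 0, -3)

Apply the Gram-Schmidt recurrence
  u_1 = v_1
  u_i = v_i − Σ_{j<i} ((v_i · u_j) / (u_j · u_j)) · u_j.

Step by step this gives:
  u_1 = (0, 0, 3, 0)
  u_2 = (2, -3, 0, -3)

Orthogonality check:
  u_2 · u_1 = 0 (should be 0)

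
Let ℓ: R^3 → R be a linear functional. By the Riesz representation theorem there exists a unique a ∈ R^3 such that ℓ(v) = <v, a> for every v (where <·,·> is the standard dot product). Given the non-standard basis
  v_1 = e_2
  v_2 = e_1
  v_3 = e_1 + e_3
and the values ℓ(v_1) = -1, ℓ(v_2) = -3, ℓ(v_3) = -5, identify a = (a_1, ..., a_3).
a = (-3, -1, -2)

Write a = (a_1, ..., a_3) in the standard basis. For each basis vector v_i, ℓ(v_i) = <v_i, a> is a linear equation in the a_j's. Collect the n equations into a matrix system V a = ℓ, where row i of V is v_i (expressed in the standard basis). Since V is invertible (lower-triangular with 1s on the diagonal, up to permutation), solve by back-substitution:
  V =
[[0, 1, 0],
 [1, 0, 0],
 [1, 0, 1]]
  V a = (-1, -3, -5)
Solving gives a = (-3, -1, -2).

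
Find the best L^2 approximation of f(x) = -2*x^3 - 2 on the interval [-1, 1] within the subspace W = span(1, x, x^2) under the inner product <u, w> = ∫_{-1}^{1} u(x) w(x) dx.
g(x) = -6*x/5 - 2

The best approximation g ∈ W is the orthogonal projection of f onto W. Writing g = a_0 + a_1 x + a_2 x^2, the coefficients solve the normal equations G · a = b where
  G_{ij} = <φ_i, φ_j> and b_i = <f, φ_i>, with φ_0 = 1, φ_1 = x, φ_2 = x^2.
G =
  [2, 0, 2/3]
  [0, 2/3, 0]
  [2/3, 0, 2/5],
b = (-4, -4/5, -4/3).
Solving gives a_0 = -2, a_1 = -6/5, a_2 = 0, so
  g(x) = -6*x/5 - 2.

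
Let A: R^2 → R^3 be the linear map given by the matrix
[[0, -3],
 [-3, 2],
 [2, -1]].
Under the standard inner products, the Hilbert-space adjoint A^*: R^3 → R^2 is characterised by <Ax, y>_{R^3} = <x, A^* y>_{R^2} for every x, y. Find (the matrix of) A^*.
A^* = A^T =
[[0, -3, 2],
 [-3, 2, -1]]

For real matrices with standard dot products, the defining identity <Ax, y> = <x, A^* y> gives (Ax)^T y = x^T (A^*) y, i.e. x^T A^T y = x^T (A^*) y. Since this holds for all x, y, we must have A^* = A^T. Therefore
A^* =
[[0, -3, 2],
 [-3, 2, -1]].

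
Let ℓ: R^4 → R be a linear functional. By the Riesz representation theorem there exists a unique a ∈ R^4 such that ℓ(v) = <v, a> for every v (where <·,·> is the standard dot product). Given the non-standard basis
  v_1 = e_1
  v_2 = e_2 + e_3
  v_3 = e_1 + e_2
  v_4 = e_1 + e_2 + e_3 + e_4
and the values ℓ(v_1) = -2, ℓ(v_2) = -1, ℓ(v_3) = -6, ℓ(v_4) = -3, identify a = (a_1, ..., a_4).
a = (-2, -4, 3, 0)

Write a = (a_1, ..., a_4) in the standard basis. For each basis vector v_i, ℓ(v_i) = <v_i, a> is a linear equation in the a_j's. Collect the n equations into a matrix system V a = ℓ, where row i of V is v_i (expressed in the standard basis). Since V is invertible (lower-triangular with 1s on the diagonal, up to permutation), solve by back-substitution:
  V =
[[1, 0, 0, 0],
 [0, 1, 1, 0],
 [1, 1, 0, 0],
 [1, 1, 1, 1]]
  V a = (-2, -1, -6, -3)
Solving gives a = (-2, -4, 3, 0).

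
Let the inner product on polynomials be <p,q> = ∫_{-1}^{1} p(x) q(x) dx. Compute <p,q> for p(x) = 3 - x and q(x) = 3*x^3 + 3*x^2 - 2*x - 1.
<p,q> = 2/15

Expand the product: p(x)·q(x) = -3*x^4 + 6*x^3 + 11*x^2 - 5*x - 3.
∫_{-1}^{1} of each monomial x^k gives [2/(k+1) if k even, 0 if k odd]. Integrating term-by-term (or equivalently evaluating the antiderivative F(x) = -3*x^5/5 + 3*x^4/2 + 11*x^3/3 - 5*x^2/2 - 3*x at the endpoints):
  F(1) − F(−1) = -14/15 − (-16/15) = 2/15.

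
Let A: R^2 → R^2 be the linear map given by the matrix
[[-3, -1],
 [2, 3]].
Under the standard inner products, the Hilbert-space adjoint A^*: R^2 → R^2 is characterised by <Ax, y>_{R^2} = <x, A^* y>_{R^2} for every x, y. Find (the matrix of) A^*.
A^* = A^T =
[[-3, 2],
 [-1, 3]]

For real matrices with standard dot products, the defining identity <Ax, y> = <x, A^* y> gives (Ax)^T y = x^T (A^*) y, i.e. x^T A^T y = x^T (A^*) y. Since this holds for all x, y, we must have A^* = A^T. Therefore
A^* =
[[-3, 2],
 [-1, 3]].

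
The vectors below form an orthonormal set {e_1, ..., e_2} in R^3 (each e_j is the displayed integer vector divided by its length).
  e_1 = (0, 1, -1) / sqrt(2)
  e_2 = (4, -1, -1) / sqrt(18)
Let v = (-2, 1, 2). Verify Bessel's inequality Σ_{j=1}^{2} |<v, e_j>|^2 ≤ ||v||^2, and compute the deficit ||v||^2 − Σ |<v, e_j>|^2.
Σ |<v, e_j>|^2 = 65/9; ||v||^2 = 9; deficit = 16/9

Write each e_j = u_j / sqrt(<u_j, u_j>) where u_j is the displayed integer vector. Then <v, e_j> = <v, u_j> / sqrt(<u_j, u_j>), so |<v, e_j>|^2 = <v, u_j>^2 / <u_j, u_j>.
Coefficients: <v, e_1> = -1/sqrt(2), <v, e_2> = -11/sqrt(18).
Square and sum: Σ |<v, e_j>|^2 = 65/9.
Compute ||v||^2 = v·v = 9.
Deficit = 9 − 65/9 = 16/9 ≥ 0, confirming Bessel's inequality. (The deficit equals ||v − Σ <v,e_j> e_j||^2, the squared distance from v to span{e_j}.)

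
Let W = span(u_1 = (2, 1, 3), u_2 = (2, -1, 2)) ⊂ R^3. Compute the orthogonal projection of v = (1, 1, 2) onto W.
proj_W(v) = (10/9, 47/45, 86/45)

Set up U = [u_1 | ... | u_2] ∈ R^(3×2). The projector onto W = col(U) is P = U (U^T U)^(-1) U^T.
Compute U^T U =
  [14, 9]
  [9, 9],
and U^T v = (9, 5).
Solve U^T U · c = U^T v for the coefficients: c = (4/5, -11/45). The projection is proj_W(v) = U c.
Check: (v - proj_W(v)) · u_1 = 0  (should be 0).
Check: (v - proj_W(v)) · u_2 = 0  (should be 0).
Result: proj_W(v) = (10/9, 47/45, 86/45).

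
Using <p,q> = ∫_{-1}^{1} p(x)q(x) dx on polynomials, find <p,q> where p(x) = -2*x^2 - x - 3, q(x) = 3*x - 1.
<p,q> = 16/3

Expand the product: p(x)·q(x) = -6*x^3 - x^2 - 8*x + 3.
∫_{-1}^{1} of each monomial x^k gives [2/(k+1) if k even, 0 if k odd]. Integrating term-by-term (or equivalently evaluating the antiderivative F(x) = -3*x^4/2 - x^3/3 - 4*x^2 + 3*x at the endpoints):
  F(1) − F(−1) = -17/6 − (-49/6) = 16/3.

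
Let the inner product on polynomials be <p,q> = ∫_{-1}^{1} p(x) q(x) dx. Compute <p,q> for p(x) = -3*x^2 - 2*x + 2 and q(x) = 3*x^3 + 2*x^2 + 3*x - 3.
<p,q> = -182/15

Expand the product: p(x)·q(x) = -9*x^5 - 12*x^4 - 7*x^3 + 7*x^2 + 12*x - 6.
∫_{-1}^{1} of each monomial x^k gives [2/(k+1) if k even, 0 if k odd]. Integrating term-by-term (or equivalently evaluating the antiderivative F(x) = -3*x^6/2 - 12*x^5/5 - 7*x^4/4 + 7*x^3/3 + 6*x^2 - 6*x at the endpoints):
  F(1) − F(−1) = -199/60 − (529/60) = -182/15.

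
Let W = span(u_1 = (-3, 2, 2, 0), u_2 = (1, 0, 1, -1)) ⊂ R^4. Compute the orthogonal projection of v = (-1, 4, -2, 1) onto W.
proj_W(v) = (-56/25, 17/25, -27/50, 61/50)

Set up U = [u_1 | ... | u_2] ∈ R^(4×2). The projector onto W = col(U) is P = U (U^T U)^(-1) U^T.
Compute U^T U =
  [17, -1]
  [-1, 3],
and U^T v = (7, -4).
Solve U^T U · c = U^T v for the coefficients: c = (17/50, -61/50). The projection is proj_W(v) = U c.
Check: (v - proj_W(v)) · u_1 = 0  (should be 0).
Check: (v - proj_W(v)) · u_2 = 0  (should be 0).
Result: proj_W(v) = (-56/25, 17/25, -27/50, 61/50).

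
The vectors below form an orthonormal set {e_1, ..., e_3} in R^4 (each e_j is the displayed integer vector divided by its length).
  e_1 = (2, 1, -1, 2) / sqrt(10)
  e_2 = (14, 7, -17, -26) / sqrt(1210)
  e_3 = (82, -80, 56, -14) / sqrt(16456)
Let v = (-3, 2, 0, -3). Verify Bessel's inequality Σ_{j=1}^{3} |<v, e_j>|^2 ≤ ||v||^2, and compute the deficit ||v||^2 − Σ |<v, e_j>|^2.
Σ |<v, e_j>|^2 = 342/17; ||v||^2 = 22; deficit = 32/17

Write each e_j = u_j / sqrt(<u_j, u_j>) where u_j is the displayed integer vector. Then <v, e_j> = <v, u_j> / sqrt(<u_j, u_j>), so |<v, e_j>|^2 = <v, u_j>^2 / <u_j, u_j>.
Coefficients: <v, e_1> = -10/sqrt(10), <v, e_2> = 50/sqrt(1210), <v, e_3> = -364/sqrt(16456).
Square and sum: Σ |<v, e_j>|^2 = 342/17.
Compute ||v||^2 = v·v = 22.
Deficit = 22 − 342/17 = 32/17 ≥ 0, confirming Bessel's inequality. (The deficit equals ||v − Σ <v,e_j> e_j||^2, the squared distance from v to span{e_j}.)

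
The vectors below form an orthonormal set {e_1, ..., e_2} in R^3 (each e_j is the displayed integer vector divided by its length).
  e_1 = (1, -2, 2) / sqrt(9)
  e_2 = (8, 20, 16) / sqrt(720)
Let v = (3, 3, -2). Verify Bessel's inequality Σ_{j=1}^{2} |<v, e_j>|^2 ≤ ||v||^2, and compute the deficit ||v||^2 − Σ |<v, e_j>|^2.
Σ |<v, e_j>|^2 = 46/5; ||v||^2 = 22; deficit = 64/5

Write each e_j = u_j / sqrt(<u_j, u_j>) where u_j is the displayed integer vector. Then <v, e_j> = <v, u_j> / sqrt(<u_j, u_j>), so |<v, e_j>|^2 = <v, u_j>^2 / <u_j, u_j>.
Coefficients: <v, e_1> = -7/sqrt(9), <v, e_2> = 52/sqrt(720).
Square and sum: Σ |<v, e_j>|^2 = 46/5.
Compute ||v||^2 = v·v = 22.
Deficit = 22 − 46/5 = 64/5 ≥ 0, confirming Bessel's inequality. (The deficit equals ||v − Σ <v,e_j> e_j||^2, the squared distance from v to span{e_j}.)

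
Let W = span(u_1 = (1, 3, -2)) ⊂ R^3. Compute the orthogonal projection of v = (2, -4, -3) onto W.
proj_W(v) = (-2/7, -6/7, 4/7)

Set up U = [u_1 | ... | u_1] ∈ R^(3×1). The projector onto W = col(U) is P = U (U^T U)^(-1) U^T.
Compute U^T U =
  [14],
and U^T v = (-4).
Solve U^T U · c = U^T v for the coefficients: c = (-2/7). The projection is proj_W(v) = U c.
Check: (v - proj_W(v)) · u_1 = 0  (should be 0).
Result: proj_W(v) = (-2/7, -6/7, 4/7).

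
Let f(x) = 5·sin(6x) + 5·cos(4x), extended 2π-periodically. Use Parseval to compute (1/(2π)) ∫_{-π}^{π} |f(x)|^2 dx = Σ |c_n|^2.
Σ |c_n|^2 = 25

Expand |f|^2 and use orthogonality of {sin(nx), cos(mx)} on [-π, π]:
  ∫_{-π}^{π} sin(nx)^2 dx = π, ∫ cos(mx)^2 dx = π, and cross terms integrate to 0.
So ∫_{-π}^{π} f(x)^2 dx = 5^2 · π + 5^2 · π = (25 + 25)π.
Divide by 2π: (25 + 25)/2 = 25.
By Parseval, this equals Σ |c_n|^2.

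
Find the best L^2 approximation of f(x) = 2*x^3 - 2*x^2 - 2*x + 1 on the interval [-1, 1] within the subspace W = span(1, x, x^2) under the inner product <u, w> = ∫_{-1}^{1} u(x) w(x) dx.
g(x) = -2*x^2 - 4*x/5 + 1

The best approximation g ∈ W is the orthogonal projection of f onto W. Writing g = a_0 + a_1 x + a_2 x^2, the coefficients solve the normal equations G · a = b where
  G_{ij} = <φ_i, φ_j> and b_i = <f, φ_i>, with φ_0 = 1, φ_1 = x, φ_2 = x^2.
G =
  [2, 0, 2/3]
  [0, 2/3, 0]
  [2/3, 0, 2/5],
b = (2/3, -8/15, -2/15).
Solving gives a_0 = 1, a_1 = -4/5, a_2 = -2, so
  g(x) = -2*x^2 - 4*x/5 + 1.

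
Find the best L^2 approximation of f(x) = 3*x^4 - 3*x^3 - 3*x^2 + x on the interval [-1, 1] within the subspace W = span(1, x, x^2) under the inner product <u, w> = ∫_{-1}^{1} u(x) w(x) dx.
g(x) = -3*x^2/7 - 4*x/5 - 9/35

The best approximation g ∈ W is the orthogonal projection of f onto W. Writing g = a_0 + a_1 x + a_2 x^2, the coefficients solve the normal equations G · a = b where
  G_{ij} = <φ_i, φ_j> and b_i = <f, φ_i>, with φ_0 = 1, φ_1 = x, φ_2 = x^2.
G =
  [2, 0, 2/3]
  [0, 2/3, 0]
  [2/3, 0, 2/5],
b = (-4/5, -8/15, -12/35).
Solving gives a_0 = -9/35, a_1 = -4/5, a_2 = -3/7, so
  g(x) = -3*x^2/7 - 4*x/5 - 9/35.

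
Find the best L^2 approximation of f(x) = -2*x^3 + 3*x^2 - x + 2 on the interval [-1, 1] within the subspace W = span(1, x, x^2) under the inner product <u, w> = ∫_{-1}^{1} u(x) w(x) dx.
g(x) = 3*x^2 - 11*x/5 + 2

The best approximation g ∈ W is the orthogonal projection of f onto W. Writing g = a_0 + a_1 x + a_2 x^2, the coefficients solve the normal equations G · a = b where
  G_{ij} = <φ_i, φ_j> and b_i = <f, φ_i>, with φ_0 = 1, φ_1 = x, φ_2 = x^2.
G =
  [2, 0, 2/3]
  [0, 2/3, 0]
  [2/3, 0, 2/5],
b = (6, -22/15, 38/15).
Solving gives a_0 = 2, a_1 = -11/5, a_2 = 3, so
  g(x) = 3*x^2 - 11*x/5 + 2.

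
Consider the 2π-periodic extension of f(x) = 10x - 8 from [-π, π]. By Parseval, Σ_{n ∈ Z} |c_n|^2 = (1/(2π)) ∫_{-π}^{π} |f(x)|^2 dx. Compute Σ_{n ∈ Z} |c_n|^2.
Σ |c_n|^2 = 100π^2/3 + 64

Expand and integrate term by term over [-π, π]:
  ∫ (10x)^2 dx = 100·(2π^3/3); ∫ 2·10·(-8)·x dx = 0 (odd integrand); ∫ (-8)^2 dx = 64·2π.
So (1/(2π)) ∫_{-π}^{π} (10x - 8)^2 dx = 100π^2/3 + 64 = 100π^2/3 + 64.
Parseval ⇒ Σ |c_n|^2 = 100π^2/3 + 64.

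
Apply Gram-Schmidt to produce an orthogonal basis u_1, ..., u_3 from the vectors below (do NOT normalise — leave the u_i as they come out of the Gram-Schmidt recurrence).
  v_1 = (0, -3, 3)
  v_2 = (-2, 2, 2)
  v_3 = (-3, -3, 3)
Orthogonal basis:
  u_1 = (0, -3, 3)
  u_2 = (-2, 2, 2)
  u_3 = (-2, -1, -1)

Apply the Gram-Schmidt recurrence
  u_1 = v_1
  u_i = v_i − Σ_{j<i} ((v_i · u_j) / (u_j · u_j)) · u_j.

Step by step this gives:
  u_1 = (0, -3, 3)
  u_2 = (-2, 2, 2)
  u_3 = (-2, -1, -1)

Orthogonality check:
  u_2 · u_1 = 0 (should be 0)
  u_3 · u_1 = 0 (should be 0)
  u_3 · u_2 = 0 (should be 0)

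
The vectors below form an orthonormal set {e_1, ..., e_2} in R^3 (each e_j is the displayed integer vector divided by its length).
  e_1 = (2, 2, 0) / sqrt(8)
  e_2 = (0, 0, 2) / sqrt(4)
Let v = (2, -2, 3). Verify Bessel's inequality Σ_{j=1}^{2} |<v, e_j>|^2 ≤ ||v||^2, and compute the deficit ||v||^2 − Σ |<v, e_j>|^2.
Σ |<v, e_j>|^2 = 9; ||v||^2 = 17; deficit = 8

Write each e_j = u_j / sqrt(<u_j, u_j>) where u_j is the displayed integer vector. Then <v, e_j> = <v, u_j> / sqrt(<u_j, u_j>), so |<v, e_j>|^2 = <v, u_j>^2 / <u_j, u_j>.
Coefficients: <v, e_1> = 0/sqrt(8), <v, e_2> = 6/sqrt(4).
Square and sum: Σ |<v, e_j>|^2 = 9.
Compute ||v||^2 = v·v = 17.
Deficit = 17 − 9 = 8 ≥ 0, confirming Bessel's inequality. (The deficit equals ||v − Σ <v,e_j> e_j||^2, the squared distance from v to span{e_j}.)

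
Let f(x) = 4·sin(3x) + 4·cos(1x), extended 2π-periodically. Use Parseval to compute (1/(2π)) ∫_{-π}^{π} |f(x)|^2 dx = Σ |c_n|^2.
Σ |c_n|^2 = 16

Expand |f|^2 and use orthogonality of {sin(nx), cos(mx)} on [-π, π]:
  ∫_{-π}^{π} sin(nx)^2 dx = π, ∫ cos(mx)^2 dx = π, and cross terms integrate to 0.
So ∫_{-π}^{π} f(x)^2 dx = 4^2 · π + 4^2 · π = (16 + 16)π.
Divide by 2π: (16 + 16)/2 = 16.
By Parseval, this equals Σ |c_n|^2.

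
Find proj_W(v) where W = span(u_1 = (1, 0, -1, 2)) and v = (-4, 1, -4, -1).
proj_W(v) = (-1/3, 0, 1/3, -2/3)

Set up U = [u_1 | ... | u_1] ∈ R^(4×1). The projector onto W = col(U) is P = U (U^T U)^(-1) U^T.
Compute U^T U =
  [6],
and U^T v = (-2).
Solve U^T U · c = U^T v for the coefficients: c = (-1/3). The projection is proj_W(v) = U c.
Check: (v - proj_W(v)) · u_1 = 0  (should be 0).
Result: proj_W(v) = (-1/3, 0, 1/3, -2/3).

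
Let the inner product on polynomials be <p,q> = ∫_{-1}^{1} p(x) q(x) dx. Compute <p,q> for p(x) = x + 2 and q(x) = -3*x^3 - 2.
<p,q> = -46/5

Expand the product: p(x)·q(x) = -3*x^4 - 6*x^3 - 2*x - 4.
∫_{-1}^{1} of each monomial x^k gives [2/(k+1) if k even, 0 if k odd]. Integrating term-by-term (or equivalently evaluating the antiderivative F(x) = -3*x^5/5 - 3*x^4/2 - x^2 - 4*x at the endpoints):
  F(1) − F(−1) = -71/10 − (21/10) = -46/5.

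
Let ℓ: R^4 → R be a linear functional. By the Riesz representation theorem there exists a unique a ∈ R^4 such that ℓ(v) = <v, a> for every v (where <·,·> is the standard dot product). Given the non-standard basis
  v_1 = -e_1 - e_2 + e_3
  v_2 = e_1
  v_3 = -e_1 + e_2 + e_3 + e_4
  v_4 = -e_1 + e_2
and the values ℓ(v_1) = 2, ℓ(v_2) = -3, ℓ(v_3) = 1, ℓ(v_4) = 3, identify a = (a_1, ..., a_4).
a = (-3, 0, -1, -1)

Write a = (a_1, ..., a_4) in the standard basis. For each basis vector v_i, ℓ(v_i) = <v_i, a> is a linear equation in the a_j's. Collect the n equations into a matrix system V a = ℓ, where row i of V is v_i (expressed in the standard basis). Since V is invertible (lower-triangular with 1s on the diagonal, up to permutation), solve by back-substitution:
  V =
[[-1, -1, 1, 0],
 [1, 0, 0, 0],
 [-1, 1, 1, 1],
 [-1, 1, 0, 0]]
  V a = (2, -3, 1, 3)
Solving gives a = (-3, 0, -1, -1).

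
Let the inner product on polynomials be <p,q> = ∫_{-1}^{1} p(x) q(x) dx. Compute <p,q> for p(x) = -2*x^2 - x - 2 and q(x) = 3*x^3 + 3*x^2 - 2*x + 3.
<p,q> = -334/15

Expand the product: p(x)·q(x) = -6*x^5 - 9*x^4 - 5*x^3 - 10*x^2 + x - 6.
∫_{-1}^{1} of each monomial x^k gives [2/(k+1) if k even, 0 if k odd]. Integrating term-by-term (or equivalently evaluating the antiderivative F(x) = -x^6 - 9*x^5/5 - 5*x^4/4 - 10*x^3/3 + x^2/2 - 6*x at the endpoints):
  F(1) − F(−1) = -773/60 − (563/60) = -334/15.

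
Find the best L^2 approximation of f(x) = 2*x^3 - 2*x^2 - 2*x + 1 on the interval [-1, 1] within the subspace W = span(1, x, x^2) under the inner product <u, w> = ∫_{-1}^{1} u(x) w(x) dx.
g(x) = -2*x^2 - 4*x/5 + 1

The best approximation g ∈ W is the orthogonal projection of f onto W. Writing g = a_0 + a_1 x + a_2 x^2, the coefficients solve the normal equations G · a = b where
  G_{ij} = <φ_i, φ_j> and b_i = <f, φ_i>, with φ_0 = 1, φ_1 = x, φ_2 = x^2.
G =
  [2, 0, 2/3]
  [0, 2/3, 0]
  [2/3, 0, 2/5],
b = (2/3, -8/15, -2/15).
Solving gives a_0 = 1, a_1 = -4/5, a_2 = -2, so
  g(x) = -2*x^2 - 4*x/5 + 1.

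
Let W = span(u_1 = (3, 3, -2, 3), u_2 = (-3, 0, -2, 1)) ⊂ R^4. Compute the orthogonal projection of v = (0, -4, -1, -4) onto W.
proj_W(v) = (-309/215, -468/215, 418/215, -521/215)

Set up U = [u_1 | ... | u_2] ∈ R^(4×2). The projector onto W = col(U) is P = U (U^T U)^(-1) U^T.
Compute U^T U =
  [31, -2]
  [-2, 14],
and U^T v = (-22, -2).
Solve U^T U · c = U^T v for the coefficients: c = (-156/215, -53/215). The projection is proj_W(v) = U c.
Check: (v - proj_W(v)) · u_1 = 0  (should be 0).
Check: (v - proj_W(v)) · u_2 = 0  (should be 0).
Result: proj_W(v) = (-309/215, -468/215, 418/215, -521/215).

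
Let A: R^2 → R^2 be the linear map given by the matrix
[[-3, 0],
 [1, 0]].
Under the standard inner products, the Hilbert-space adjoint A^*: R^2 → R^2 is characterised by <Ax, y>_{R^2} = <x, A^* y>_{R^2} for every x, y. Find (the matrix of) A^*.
A^* = A^T =
[[-3, 1],
 [0, 0]]

For real matrices with standard dot products, the defining identity <Ax, y> = <x, A^* y> gives (Ax)^T y = x^T (A^*) y, i.e. x^T A^T y = x^T (A^*) y. Since this holds for all x, y, we must have A^* = A^T. Therefore
A^* =
[[-3, 1],
 [0, 0]].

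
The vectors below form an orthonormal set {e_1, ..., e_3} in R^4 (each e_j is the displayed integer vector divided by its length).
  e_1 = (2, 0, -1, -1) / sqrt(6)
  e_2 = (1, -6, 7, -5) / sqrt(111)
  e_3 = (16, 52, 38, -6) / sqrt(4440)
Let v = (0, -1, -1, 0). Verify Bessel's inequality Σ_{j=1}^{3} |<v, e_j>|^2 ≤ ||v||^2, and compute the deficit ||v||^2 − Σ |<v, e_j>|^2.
Σ |<v, e_j>|^2 = 2; ||v||^2 = 2; deficit = 0

Write each e_j = u_j / sqrt(<u_j, u_j>) where u_j is the displayed integer vector. Then <v, e_j> = <v, u_j> / sqrt(<u_j, u_j>), so |<v, e_j>|^2 = <v, u_j>^2 / <u_j, u_j>.
Coefficients: <v, e_1> = 1/sqrt(6), <v, e_2> = -1/sqrt(111), <v, e_3> = -90/sqrt(4440).
Square and sum: Σ |<v, e_j>|^2 = 2.
Compute ||v||^2 = v·v = 2.
Deficit = 2 − 2 = 0 ≥ 0, confirming Bessel's inequality. (The deficit equals ||v − Σ <v,e_j> e_j||^2, the squared distance from v to span{e_j}.)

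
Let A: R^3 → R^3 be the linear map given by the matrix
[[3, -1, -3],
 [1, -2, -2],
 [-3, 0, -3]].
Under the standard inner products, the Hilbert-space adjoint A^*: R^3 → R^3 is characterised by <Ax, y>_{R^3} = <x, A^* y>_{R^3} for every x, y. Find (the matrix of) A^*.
A^* = A^T =
[[3, 1, -3],
 [-1, -2, 0],
 [-3, -2, -3]]

For real matrices with standard dot products, the defining identity <Ax, y> = <x, A^* y> gives (Ax)^T y = x^T (A^*) y, i.e. x^T A^T y = x^T (A^*) y. Since this holds for all x, y, we must have A^* = A^T. Therefore
A^* =
[[3, 1, -3],
 [-1, -2, 0],
 [-3, -2, -3]].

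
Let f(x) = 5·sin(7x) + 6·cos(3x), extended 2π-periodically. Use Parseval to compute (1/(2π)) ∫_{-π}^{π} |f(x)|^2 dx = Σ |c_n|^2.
Σ |c_n|^2 = 61/2

Expand |f|^2 and use orthogonality of {sin(nx), cos(mx)} on [-π, π]:
  ∫_{-π}^{π} sin(nx)^2 dx = π, ∫ cos(mx)^2 dx = π, and cross terms integrate to 0.
So ∫_{-π}^{π} f(x)^2 dx = 5^2 · π + 6^2 · π = (25 + 36)π.
Divide by 2π: (25 + 36)/2 = 61/2.
By Parseval, this equals Σ |c_n|^2.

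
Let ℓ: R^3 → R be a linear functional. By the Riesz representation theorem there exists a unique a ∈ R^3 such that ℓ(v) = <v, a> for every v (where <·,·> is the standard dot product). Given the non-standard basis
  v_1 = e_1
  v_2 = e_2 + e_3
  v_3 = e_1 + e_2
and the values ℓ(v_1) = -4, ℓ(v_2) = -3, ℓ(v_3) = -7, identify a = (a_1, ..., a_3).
a = (-4, -3, 0)

Write a = (a_1, ..., a_3) in the standard basis. For each basis vector v_i, ℓ(v_i) = <v_i, a> is a linear equation in the a_j's. Collect the n equations into a matrix system V a = ℓ, where row i of V is v_i (expressed in the standard basis). Since V is invertible (lower-triangular with 1s on the diagonal, up to permutation), solve by back-substitution:
  V =
[[1, 0, 0],
 [0, 1, 1],
 [1, 1, 0]]
  V a = (-4, -3, -7)
Solving gives a = (-4, -3, 0).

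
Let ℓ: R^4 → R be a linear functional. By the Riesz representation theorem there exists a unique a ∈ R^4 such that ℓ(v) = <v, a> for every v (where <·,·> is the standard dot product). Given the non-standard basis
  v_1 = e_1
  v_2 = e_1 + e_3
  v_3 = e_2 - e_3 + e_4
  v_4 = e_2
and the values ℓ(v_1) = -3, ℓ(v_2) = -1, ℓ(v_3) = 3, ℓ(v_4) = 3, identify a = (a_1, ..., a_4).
a = (-3, 3, 2, 2)

Write a = (a_1, ..., a_4) in the standard basis. For each basis vector v_i, ℓ(v_i) = <v_i, a> is a linear equation in the a_j's. Collect the n equations into a matrix system V a = ℓ, where row i of V is v_i (expressed in the standard basis). Since V is invertible (lower-triangular with 1s on the diagonal, up to permutation), solve by back-substitution:
  V =
[[1, 0, 0, 0],
 [1, 0, 1, 0],
 [0, 1, -1, 1],
 [0, 1, 0, 0]]
  V a = (-3, -1, 3, 3)
Solving gives a = (-3, 3, 2, 2).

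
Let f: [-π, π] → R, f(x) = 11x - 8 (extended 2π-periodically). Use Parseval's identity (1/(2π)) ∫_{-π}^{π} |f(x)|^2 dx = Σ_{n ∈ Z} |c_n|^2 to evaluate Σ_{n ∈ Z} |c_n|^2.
Σ |c_n|^2 = 121π^2/3 + 64

Expand and integrate term by term over [-π, π]:
  ∫ (11x)^2 dx = 121·(2π^3/3); ∫ 2·11·(-8)·x dx = 0 (odd integrand); ∫ (-8)^2 dx = 64·2π.
So (1/(2π)) ∫_{-π}^{π} (11x - 8)^2 dx = 121π^2/3 + 64 = 121π^2/3 + 64.
Parseval ⇒ Σ |c_n|^2 = 121π^2/3 + 64.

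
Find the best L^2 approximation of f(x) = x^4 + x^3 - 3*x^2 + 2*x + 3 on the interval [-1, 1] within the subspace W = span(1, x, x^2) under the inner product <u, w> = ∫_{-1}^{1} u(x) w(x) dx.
g(x) = -15*x^2/7 + 13*x/5 + 102/35

The best approximation g ∈ W is the orthogonal projection of f onto W. Writing g = a_0 + a_1 x + a_2 x^2, the coefficients solve the normal equations G · a = b where
  G_{ij} = <φ_i, φ_j> and b_i = <f, φ_i>, with φ_0 = 1, φ_1 = x, φ_2 = x^2.
G =
  [2, 0, 2/3]
  [0, 2/3, 0]
  [2/3, 0, 2/5],
b = (22/5, 26/15, 38/35).
Solving gives a_0 = 102/35, a_1 = 13/5, a_2 = -15/7, so
  g(x) = -15*x^2/7 + 13*x/5 + 102/35.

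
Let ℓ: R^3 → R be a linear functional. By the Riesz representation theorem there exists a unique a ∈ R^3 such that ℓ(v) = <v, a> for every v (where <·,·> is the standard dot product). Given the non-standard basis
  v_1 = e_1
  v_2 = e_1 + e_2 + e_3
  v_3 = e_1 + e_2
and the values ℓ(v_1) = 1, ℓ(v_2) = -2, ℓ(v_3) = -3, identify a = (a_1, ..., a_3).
a = (1, -4, 1)

Write a = (a_1, ..., a_3) in the standard basis. For each basis vector v_i, ℓ(v_i) = <v_i, a> is a linear equation in the a_j's. Collect the n equations into a matrix system V a = ℓ, where row i of V is v_i (expressed in the standard basis). Since V is invertible (lower-triangular with 1s on the diagonal, up to permutation), solve by back-substitution:
  V =
[[1, 0, 0],
 [1, 1, 1],
 [1, 1, 0]]
  V a = (1, -2, -3)
Solving gives a = (1, -4, 1).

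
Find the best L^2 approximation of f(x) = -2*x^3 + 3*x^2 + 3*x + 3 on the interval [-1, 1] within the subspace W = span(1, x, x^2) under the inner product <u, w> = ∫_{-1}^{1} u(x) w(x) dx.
g(x) = 3*x^2 + 9*x/5 + 3

The best approximation g ∈ W is the orthogonal projection of f onto W. Writing g = a_0 + a_1 x + a_2 x^2, the coefficients solve the normal equations G · a = b where
  G_{ij} = <φ_i, φ_j> and b_i = <f, φ_i>, with φ_0 = 1, φ_1 = x, φ_2 = x^2.
G =
  [2, 0, 2/3]
  [0, 2/3, 0]
  [2/3, 0, 2/5],
b = (8, 6/5, 16/5).
Solving gives a_0 = 3, a_1 = 9/5, a_2 = 3, so
  g(x) = 3*x^2 + 9*x/5 + 3.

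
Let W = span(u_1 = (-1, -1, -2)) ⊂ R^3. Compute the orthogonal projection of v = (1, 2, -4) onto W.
proj_W(v) = (-5/6, -5/6, -5/3)

Set up U = [u_1 | ... | u_1] ∈ R^(3×1). The projector onto W = col(U) is P = U (U^T U)^(-1) U^T.
Compute U^T U =
  [6],
and U^T v = (5).
Solve U^T U · c = U^T v for the coefficients: c = (5/6). The projection is proj_W(v) = U c.
Check: (v - proj_W(v)) · u_1 = 0  (should be 0).
Result: proj_W(v) = (-5/6, -5/6, -5/3).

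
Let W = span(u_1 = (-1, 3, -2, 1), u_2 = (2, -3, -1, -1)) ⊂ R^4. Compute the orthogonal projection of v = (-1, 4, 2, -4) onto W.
proj_W(v) = (-43/25, 51/25, 44/25, 17/25)

Set up U = [u_1 | ... | u_2] ∈ R^(4×2). The projector onto W = col(U) is P = U (U^T U)^(-1) U^T.
Compute U^T U =
  [15, -10]
  [-10, 15],
and U^T v = (5, -12).
Solve U^T U · c = U^T v for the coefficients: c = (-9/25, -26/25). The projection is proj_W(v) = U c.
Check: (v - proj_W(v)) · u_1 = 0  (should be 0).
Check: (v - proj_W(v)) · u_2 = 0  (should be 0).
Result: proj_W(v) = (-43/25, 51/25, 44/25, 17/25).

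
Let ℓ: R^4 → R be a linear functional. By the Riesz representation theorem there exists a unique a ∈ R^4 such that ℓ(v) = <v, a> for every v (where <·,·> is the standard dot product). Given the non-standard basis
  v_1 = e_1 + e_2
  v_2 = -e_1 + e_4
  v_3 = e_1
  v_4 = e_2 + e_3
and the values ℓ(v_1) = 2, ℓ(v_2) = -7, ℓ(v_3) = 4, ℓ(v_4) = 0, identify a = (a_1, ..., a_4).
a = (4, -2, 2, -3)

Write a = (a_1, ..., a_4) in the standard basis. For each basis vector v_i, ℓ(v_i) = <v_i, a> is a linear equation in the a_j's. Collect the n equations into a matrix system V a = ℓ, where row i of V is v_i (expressed in the standard basis). Since V is invertible (lower-triangular with 1s on the diagonal, up to permutation), solve by back-substitution:
  V =
[[1, 1, 0, 0],
 [-1, 0, 0, 1],
 [1, 0, 0, 0],
 [0, 1, 1, 0]]
  V a = (2, -7, 4, 0)
Solving gives a = (4, -2, 2, -3).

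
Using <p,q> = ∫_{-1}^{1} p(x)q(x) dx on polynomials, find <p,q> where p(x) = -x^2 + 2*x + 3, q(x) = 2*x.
<p,q> = 8/3

Expand the product: p(x)·q(x) = -2*x^3 + 4*x^2 + 6*x.
∫_{-1}^{1} of each monomial x^k gives [2/(k+1) if k even, 0 if k odd]. Integrating term-by-term (or equivalently evaluating the antiderivative F(x) = -x^4/2 + 4*x^3/3 + 3*x^2 at the endpoints):
  F(1) − F(−1) = 23/6 − (7/6) = 8/3.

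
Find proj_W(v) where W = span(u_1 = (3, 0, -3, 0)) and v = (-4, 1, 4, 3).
proj_W(v) = (-4, 0, 4, 0)

Set up U = [u_1 | ... | u_1] ∈ R^(4×1). The projector onto W = col(U) is P = U (U^T U)^(-1) U^T.
Compute U^T U =
  [18],
and U^T v = (-24).
Solve U^T U · c = U^T v for the coefficients: c = (-4/3). The projection is proj_W(v) = U c.
Check: (v - proj_W(v)) · u_1 = 0  (should be 0).
Result: proj_W(v) = (-4, 0, 4, 0).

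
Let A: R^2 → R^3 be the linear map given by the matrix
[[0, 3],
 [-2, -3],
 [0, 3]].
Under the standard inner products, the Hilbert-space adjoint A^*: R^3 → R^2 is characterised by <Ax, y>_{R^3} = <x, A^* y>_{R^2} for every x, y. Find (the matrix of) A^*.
A^* = A^T =
[[0, -2, 0],
 [3, -3, 3]]

For real matrices with standard dot products, the defining identity <Ax, y> = <x, A^* y> gives (Ax)^T y = x^T (A^*) y, i.e. x^T A^T y = x^T (A^*) y. Since this holds for all x, y, we must have A^* = A^T. Therefore
A^* =
[[0, -2, 0],
 [3, -3, 3]].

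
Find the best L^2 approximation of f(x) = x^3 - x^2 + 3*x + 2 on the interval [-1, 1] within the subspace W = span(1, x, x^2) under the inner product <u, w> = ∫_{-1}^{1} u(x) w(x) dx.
g(x) = -x^2 + 18*x/5 + 2

The best approximation g ∈ W is the orthogonal projection of f onto W. Writing g = a_0 + a_1 x + a_2 x^2, the coefficients solve the normal equations G · a = b where
  G_{ij} = <φ_i, φ_j> and b_i = <f, φ_i>, with φ_0 = 1, φ_1 = x, φ_2 = x^2.
G =
  [2, 0, 2/3]
  [0, 2/3, 0]
  [2/3, 0, 2/5],
b = (10/3, 12/5, 14/15).
Solving gives a_0 = 2, a_1 = 18/5, a_2 = -1, so
  g(x) = -x^2 + 18*x/5 + 2.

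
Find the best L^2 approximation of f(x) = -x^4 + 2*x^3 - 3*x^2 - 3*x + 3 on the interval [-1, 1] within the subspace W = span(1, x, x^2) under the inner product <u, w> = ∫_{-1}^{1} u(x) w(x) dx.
g(x) = -27*x^2/7 - 9*x/5 + 108/35

The best approximation g ∈ W is the orthogonal projection of f onto W. Writing g = a_0 + a_1 x + a_2 x^2, the coefficients solve the normal equations G · a = b where
  G_{ij} = <φ_i, φ_j> and b_i = <f, φ_i>, with φ_0 = 1, φ_1 = x, φ_2 = x^2.
G =
  [2, 0, 2/3]
  [0, 2/3, 0]
  [2/3, 0, 2/5],
b = (18/5, -6/5, 18/35).
Solving gives a_0 = 108/35, a_1 = -9/5, a_2 = -27/7, so
  g(x) = -27*x^2/7 - 9*x/5 + 108/35.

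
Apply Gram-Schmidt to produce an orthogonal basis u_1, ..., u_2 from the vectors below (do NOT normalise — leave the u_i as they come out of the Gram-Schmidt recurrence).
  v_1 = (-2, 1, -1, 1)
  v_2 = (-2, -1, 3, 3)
Orthogonal basis:
  u_1 = (-2, 1, -1, 1)
  u_2 = (-8/7, -10/7, 24/7, 18/7)

Apply the Gram-Schmidt recurrence
  u_1 = v_1
  u_i = v_i − Σ_{j<i} ((v_i · u_j) / (u_j · u_j)) · u_j.

Step by step this gives:
  u_1 = (-2, 1, -1, 1)
  u_2 = (-8/7, -10/7, 24/7, 18/7)

Orthogonality check:
  u_2 · u_1 = 0 (should be 0)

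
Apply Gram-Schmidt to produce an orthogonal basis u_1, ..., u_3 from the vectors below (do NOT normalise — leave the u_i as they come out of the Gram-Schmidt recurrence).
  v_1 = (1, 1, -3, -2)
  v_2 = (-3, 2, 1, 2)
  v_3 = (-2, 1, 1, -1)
Orthogonal basis:
  u_1 = (1, 1, -3, -2)
  u_2 = (-37/15, 38/15, -3/5, 14/15)
  u_3 = (-165/206, 4/103, 177/206, -172/103)

Apply the Gram-Schmidt recurrence
  u_1 = v_1
  u_i = v_i − Σ_{j<i} ((v_i · u_j) / (u_j · u_j)) · u_j.

Step by step this gives:
  u_1 = (1, 1, -3, -2)
  u_2 = (-37/15, 38/15, -3/5, 14/15)
  u_3 = (-165/206, 4/103, 177/206, -172/103)

Orthogonality check:
  u_2 · u_1 = 0 (should be 0)
  u_3 · u_1 = 0 (should be 0)
  u_3 · u_2 = 0 (should be 0)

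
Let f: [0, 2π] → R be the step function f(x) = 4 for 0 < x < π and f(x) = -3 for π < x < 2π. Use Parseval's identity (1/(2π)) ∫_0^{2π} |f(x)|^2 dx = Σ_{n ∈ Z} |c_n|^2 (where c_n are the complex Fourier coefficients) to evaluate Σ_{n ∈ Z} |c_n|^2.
Σ |c_n|^2 = 25/2

Parseval equates the L^2 energy of f (normalised by 1/(2π)) with the ℓ^2 sum of its Fourier coefficients: (1/(2π)) ∫_0^{2π} |f|^2 = Σ |c_n|^2.
Compute the left side: (1/(2π)) [∫_0^π 4^2 dx + ∫_π^{2π} (-3)^2 dx] = (1/(2π)) · (16π + 9π) = (16 + 9)/2 = 25/2.
So Σ_{n ∈ Z} |c_n|^2 = 25/2.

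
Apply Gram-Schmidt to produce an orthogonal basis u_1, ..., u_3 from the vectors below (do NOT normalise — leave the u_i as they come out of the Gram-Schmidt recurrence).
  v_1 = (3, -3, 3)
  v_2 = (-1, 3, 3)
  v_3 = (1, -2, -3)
Orthogonal basis:
  u_1 = (3, -3, 3)
  u_2 = (-2/3, 8/3, 10/3)
  u_3 = (3/7, 2/7, -1/7)

Apply the Gram-Schmidt recurrence
  u_1 = v_1
  u_i = v_i − Σ_{j<i} ((v_i · u_j) / (u_j · u_j)) · u_j.

Step by step this gives:
  u_1 = (3, -3, 3)
  u_2 = (-2/3, 8/3, 10/3)
  u_3 = (3/7, 2/7, -1/7)

Orthogonality check:
  u_2 · u_1 = 0 (should be 0)
  u_3 · u_1 = 0 (should be 0)
  u_3 · u_2 = 0 (should be 0)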